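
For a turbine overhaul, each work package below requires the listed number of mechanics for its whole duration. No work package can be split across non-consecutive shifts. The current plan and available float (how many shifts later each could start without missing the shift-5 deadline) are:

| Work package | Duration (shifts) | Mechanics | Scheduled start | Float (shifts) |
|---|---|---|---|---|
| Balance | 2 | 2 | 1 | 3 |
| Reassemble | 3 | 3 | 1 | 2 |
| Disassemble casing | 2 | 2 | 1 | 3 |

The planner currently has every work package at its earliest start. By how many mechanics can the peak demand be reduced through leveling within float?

3

Early-start peak: s1:7  s2:7  s3:3  s4:0  s5:0 ⇒ 7.
Leveled (Balance@1, Reassemble@3, Disassemble casing@1): s1:4  s2:4  s3:3  s4:3  s5:3 ⇒ 4.
Reduction 7 − 4 = 3.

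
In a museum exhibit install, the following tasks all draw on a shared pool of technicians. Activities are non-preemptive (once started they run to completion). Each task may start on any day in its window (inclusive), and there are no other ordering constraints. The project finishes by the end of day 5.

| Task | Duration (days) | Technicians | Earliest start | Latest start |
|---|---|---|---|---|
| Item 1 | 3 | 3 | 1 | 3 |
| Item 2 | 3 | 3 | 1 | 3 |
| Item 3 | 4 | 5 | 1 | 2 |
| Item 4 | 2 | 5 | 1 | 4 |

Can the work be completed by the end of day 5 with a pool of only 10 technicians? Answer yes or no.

The minimum achievable peak is 11; 10 < 11, so no feasible schedule stays within the cap.

no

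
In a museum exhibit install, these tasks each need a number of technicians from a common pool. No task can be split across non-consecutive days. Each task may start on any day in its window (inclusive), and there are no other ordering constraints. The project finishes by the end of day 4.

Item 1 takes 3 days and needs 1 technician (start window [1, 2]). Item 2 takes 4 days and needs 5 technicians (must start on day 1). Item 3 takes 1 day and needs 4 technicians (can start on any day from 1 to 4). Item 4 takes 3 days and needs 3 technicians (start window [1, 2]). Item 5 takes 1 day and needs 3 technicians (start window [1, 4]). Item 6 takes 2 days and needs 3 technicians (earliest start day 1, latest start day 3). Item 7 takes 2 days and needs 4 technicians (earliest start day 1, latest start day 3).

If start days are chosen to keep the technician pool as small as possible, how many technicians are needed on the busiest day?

Early-start (Item 1@1, Item 2@1, Item 3@1, Item 4@1, Item 5@1, Item 6@1, Item 7@1) gives peak 23: d1:23  d2:16  d3:9  d4:5.
Shift Item 4→2, Item 5→4, Item 6→3.
Schedule Item 1@1, Item 2@1, Item 3@1, Item 4@2, Item 5@4, Item 6@3, Item 7@1: d1:14  d2:13  d3:12  d4:14 — peak 14.
Total technician-days = 53 over 4 days ⇒ peak ≥ ⌈53/4⌉ = 14, so 14 is optimal.

14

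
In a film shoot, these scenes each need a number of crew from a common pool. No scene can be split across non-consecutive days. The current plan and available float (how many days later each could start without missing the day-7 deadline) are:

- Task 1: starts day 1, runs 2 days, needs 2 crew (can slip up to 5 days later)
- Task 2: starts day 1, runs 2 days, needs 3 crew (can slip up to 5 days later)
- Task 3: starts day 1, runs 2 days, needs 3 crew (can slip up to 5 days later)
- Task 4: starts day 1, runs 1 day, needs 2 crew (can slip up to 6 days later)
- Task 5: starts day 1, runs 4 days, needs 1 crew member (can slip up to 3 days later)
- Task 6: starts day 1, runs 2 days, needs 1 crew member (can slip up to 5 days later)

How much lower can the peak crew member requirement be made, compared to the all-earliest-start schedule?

Early-start peak: d1:12  d2:10  d3:1  d4:1  d5:0  d6:0  d7:0 ⇒ 12.
Leveled (Task 1@1, Task 2@3, Task 3@5, Task 4@1, Task 5@2, Task 6@6): d1:4  d2:3  d3:4  d4:4  d5:4  d6:4  d7:1 ⇒ 4.
Reduction 12 − 4 = 8.

8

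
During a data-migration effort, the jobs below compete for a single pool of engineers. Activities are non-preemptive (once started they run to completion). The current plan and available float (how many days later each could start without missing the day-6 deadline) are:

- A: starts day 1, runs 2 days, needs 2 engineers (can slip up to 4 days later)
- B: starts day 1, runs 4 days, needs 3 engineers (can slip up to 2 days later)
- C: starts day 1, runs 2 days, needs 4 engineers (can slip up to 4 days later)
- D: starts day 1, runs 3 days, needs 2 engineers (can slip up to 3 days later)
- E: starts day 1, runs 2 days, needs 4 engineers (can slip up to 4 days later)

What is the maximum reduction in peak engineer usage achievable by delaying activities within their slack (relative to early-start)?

Early-start peak: d1:15  d2:15  d3:5  d4:3  d5:0  d6:0 ⇒ 15.
Leveled (A@3, B@1, C@1, D@3, E@5): d1:7  d2:7  d3:7  d4:7  d5:6  d6:4 ⇒ 7.
Reduction 15 − 7 = 8.

8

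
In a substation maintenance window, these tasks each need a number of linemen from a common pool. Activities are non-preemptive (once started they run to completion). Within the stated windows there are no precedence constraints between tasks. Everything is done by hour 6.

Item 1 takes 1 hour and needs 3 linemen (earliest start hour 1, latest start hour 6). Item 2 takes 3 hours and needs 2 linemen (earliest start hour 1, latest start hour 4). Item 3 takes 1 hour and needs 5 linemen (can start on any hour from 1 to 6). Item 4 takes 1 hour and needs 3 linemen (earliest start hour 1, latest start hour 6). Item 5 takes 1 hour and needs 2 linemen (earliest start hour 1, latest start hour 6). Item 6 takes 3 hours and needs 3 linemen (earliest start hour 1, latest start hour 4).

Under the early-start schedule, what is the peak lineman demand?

Early-start schedule: Item 1@1, Item 2@1, Item 3@1, Item 4@1, Item 5@1, Item 6@1.
Load per hour: hour 1: 18, hour 2: 5, hour 3: 5, hour 4: 0, hour 5: 0, hour 6: 0.
Peak is 18.

18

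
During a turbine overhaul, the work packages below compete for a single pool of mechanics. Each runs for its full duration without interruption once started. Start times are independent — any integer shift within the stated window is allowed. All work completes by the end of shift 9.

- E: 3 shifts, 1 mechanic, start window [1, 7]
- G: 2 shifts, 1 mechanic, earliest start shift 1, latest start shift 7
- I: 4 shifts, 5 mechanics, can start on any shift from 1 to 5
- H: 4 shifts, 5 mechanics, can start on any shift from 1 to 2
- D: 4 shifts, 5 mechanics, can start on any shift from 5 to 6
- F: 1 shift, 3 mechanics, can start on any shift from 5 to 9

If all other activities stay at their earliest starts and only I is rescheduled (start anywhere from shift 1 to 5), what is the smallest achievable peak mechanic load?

12

I@1: s1:12  s2:12  s3:11  s4:10  s5:8  s6:5  s7:5  s8:5  s9:0 → peak 12
I@2: s1:7  s2:12  s3:11  s4:10  s5:13  s6:5  s7:5  s8:5  s9:0 → peak 13
I@3: s1:7  s2:7  s3:11  s4:10  s5:13  s6:10  s7:5  s8:5  s9:0 → peak 13
I@4: s1:7  s2:7  s3:6  s4:10  s5:13  s6:10  s7:10  s8:5  s9:0 → peak 13
I@5: s1:7  s2:7  s3:6  s4:5  s5:13  s6:10  s7:10  s8:10  s9:0 → peak 13
Best is I@1, peak 12.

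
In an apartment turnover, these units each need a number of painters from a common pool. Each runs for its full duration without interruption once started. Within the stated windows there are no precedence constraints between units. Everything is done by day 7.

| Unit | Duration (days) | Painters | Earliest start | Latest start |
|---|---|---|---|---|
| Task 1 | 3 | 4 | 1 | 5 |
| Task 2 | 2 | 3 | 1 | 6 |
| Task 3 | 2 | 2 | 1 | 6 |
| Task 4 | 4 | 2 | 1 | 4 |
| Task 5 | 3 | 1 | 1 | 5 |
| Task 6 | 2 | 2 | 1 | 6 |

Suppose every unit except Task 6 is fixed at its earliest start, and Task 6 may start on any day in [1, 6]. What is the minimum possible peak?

Task 6@1: d1:14  d2:14  d3:7  d4:2  d5:0  d6:0  d7:0 → peak 14
Task 6@2: d1:12  d2:14  d3:9  d4:2  d5:0  d6:0  d7:0 → peak 14
Task 6@3: d1:12  d2:12  d3:9  d4:4  d5:0  d6:0  d7:0 → peak 12
Task 6@4: d1:12  d2:12  d3:7  d4:4  d5:2  d6:0  d7:0 → peak 12
Task 6@5: d1:12  d2:12  d3:7  d4:2  d5:2  d6:2  d7:0 → peak 12
Task 6@6: d1:12  d2:12  d3:7  d4:2  d5:0  d6:2  d7:2 → peak 12
Best is Task 6@3, peak 12.

12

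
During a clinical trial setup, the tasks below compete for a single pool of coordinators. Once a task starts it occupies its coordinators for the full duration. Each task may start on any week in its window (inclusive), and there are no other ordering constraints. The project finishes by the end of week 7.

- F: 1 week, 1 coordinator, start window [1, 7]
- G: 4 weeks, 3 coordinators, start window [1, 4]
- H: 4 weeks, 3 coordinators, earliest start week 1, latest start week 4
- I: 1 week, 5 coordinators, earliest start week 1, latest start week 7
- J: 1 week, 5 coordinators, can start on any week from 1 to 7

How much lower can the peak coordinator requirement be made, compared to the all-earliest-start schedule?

11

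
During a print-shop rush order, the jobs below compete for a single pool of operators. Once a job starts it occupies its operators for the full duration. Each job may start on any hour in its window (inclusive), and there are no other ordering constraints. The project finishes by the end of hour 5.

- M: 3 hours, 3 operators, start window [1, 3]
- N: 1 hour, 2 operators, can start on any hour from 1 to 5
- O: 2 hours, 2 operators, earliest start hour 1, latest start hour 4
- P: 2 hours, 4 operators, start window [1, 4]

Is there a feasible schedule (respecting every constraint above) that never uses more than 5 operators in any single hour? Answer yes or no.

Schedule M@1, N@1, O@2, P@4: h1:5  h2:5  h3:5  h4:4  h5:4 — peak 5 ≤ 5.

yes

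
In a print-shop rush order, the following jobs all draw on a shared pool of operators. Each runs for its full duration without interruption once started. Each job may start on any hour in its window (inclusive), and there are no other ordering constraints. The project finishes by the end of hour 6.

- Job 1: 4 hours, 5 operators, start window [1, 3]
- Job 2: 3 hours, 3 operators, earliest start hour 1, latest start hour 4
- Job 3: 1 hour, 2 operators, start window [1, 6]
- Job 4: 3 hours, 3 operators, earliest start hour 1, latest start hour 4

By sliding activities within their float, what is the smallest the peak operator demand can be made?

Early-start (Job 1@1, Job 2@1, Job 3@1, Job 4@1) gives peak 13: h1:13  h2:11  h3:11  h4:5  h5:0  h6:0.
Shift Job 3→5, Job 4→4.
Schedule Job 1@1, Job 2@1, Job 3@5, Job 4@4: h1:8  h2:8  h3:8  h4:8  h5:5  h6:3 — peak 8.

8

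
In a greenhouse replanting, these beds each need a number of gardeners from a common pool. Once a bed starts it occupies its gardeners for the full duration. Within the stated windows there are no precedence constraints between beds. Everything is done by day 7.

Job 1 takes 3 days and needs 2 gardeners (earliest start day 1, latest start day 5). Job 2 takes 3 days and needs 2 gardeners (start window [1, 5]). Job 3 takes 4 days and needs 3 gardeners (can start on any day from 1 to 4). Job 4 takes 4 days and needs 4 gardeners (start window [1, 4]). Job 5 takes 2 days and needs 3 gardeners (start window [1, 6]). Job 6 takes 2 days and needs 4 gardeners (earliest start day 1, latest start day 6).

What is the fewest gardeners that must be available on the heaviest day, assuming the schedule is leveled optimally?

Early-start (Job 1@1, Job 2@1, Job 3@1, Job 4@1, Job 5@1, Job 6@1) gives peak 18: d1:18  d2:18  d3:11  d4:7  d5:0  d6:0  d7:0.
Shift Job 2→3, Job 4→4, Job 6→6.
Schedule Job 1@1, Job 2@3, Job 3@1, Job 4@4, Job 5@1, Job 6@6: d1:8  d2:8  d3:7  d4:9  d5:6  d6:8  d7:8 — peak 9.

9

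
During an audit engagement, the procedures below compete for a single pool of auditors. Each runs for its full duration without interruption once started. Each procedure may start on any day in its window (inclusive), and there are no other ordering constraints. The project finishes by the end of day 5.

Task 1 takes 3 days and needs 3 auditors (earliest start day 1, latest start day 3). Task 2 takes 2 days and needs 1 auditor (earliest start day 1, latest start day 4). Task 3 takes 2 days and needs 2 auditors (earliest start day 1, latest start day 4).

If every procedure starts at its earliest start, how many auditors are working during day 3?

At early start, day 3 has: Task 1.
Demand: 3 = 3.

3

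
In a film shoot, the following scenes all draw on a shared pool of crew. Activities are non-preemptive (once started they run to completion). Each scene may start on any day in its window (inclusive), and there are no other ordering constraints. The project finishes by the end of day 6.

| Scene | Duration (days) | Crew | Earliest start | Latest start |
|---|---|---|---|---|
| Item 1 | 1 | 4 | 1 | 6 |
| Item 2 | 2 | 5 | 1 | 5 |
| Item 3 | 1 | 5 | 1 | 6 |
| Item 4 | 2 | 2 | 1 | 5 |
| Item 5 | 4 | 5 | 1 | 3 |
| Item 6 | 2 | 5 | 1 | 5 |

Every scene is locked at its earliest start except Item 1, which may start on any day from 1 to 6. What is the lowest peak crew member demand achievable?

22

Item 1@1: d1:26  d2:17  d3:5  d4:5  d5:0  d6:0 → peak 26
Item 1@2: d1:22  d2:21  d3:5  d4:5  d5:0  d6:0 → peak 22
Item 1@3: d1:22  d2:17  d3:9  d4:5  d5:0  d6:0 → peak 22
Item 1@4: d1:22  d2:17  d3:5  d4:9  d5:0  d6:0 → peak 22
Item 1@5: d1:22  d2:17  d3:5  d4:5  d5:4  d6:0 → peak 22
Item 1@6: d1:22  d2:17  d3:5  d4:5  d5:0  d6:4 → peak 22
Best is Item 1@2, peak 22.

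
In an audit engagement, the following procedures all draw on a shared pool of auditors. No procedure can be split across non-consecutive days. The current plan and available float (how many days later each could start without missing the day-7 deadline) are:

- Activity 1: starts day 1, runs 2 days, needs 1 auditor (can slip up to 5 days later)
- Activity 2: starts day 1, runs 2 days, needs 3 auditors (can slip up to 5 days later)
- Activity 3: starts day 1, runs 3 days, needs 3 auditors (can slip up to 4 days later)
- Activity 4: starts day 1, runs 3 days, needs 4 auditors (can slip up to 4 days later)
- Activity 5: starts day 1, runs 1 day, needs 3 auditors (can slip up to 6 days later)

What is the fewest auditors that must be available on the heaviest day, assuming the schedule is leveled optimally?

6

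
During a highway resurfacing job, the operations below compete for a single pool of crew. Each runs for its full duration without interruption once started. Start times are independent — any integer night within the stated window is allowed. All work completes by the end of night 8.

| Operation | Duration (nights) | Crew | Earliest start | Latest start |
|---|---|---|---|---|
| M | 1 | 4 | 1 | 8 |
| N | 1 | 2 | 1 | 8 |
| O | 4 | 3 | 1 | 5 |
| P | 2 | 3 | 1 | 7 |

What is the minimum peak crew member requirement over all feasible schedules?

4

Early-start (M@1, N@1, O@1, P@1) gives peak 12: n1:12  n2:6  n3:3  n4:3  n5:0  n6:0  n7:0  n8:0.
Shift N→2, O→3, P→7.
Schedule M@1, N@2, O@3, P@7: n1:4  n2:2  n3:3  n4:3  n5:3  n6:3  n7:3  n8:3 — peak 4.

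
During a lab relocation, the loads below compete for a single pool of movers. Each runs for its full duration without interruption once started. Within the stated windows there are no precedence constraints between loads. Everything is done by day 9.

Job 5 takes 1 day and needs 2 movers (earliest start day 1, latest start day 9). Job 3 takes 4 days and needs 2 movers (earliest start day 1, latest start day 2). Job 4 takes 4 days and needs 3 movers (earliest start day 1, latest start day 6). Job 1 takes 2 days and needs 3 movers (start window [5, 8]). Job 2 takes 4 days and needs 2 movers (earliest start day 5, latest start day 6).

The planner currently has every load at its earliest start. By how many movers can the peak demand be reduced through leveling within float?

2

Early-start peak: d1:7  d2:5  d3:5  d4:5  d5:5  d6:5  d7:2  d8:2  d9:0 ⇒ 7.
Leveled (Job 5@1, Job 3@1, Job 4@2, Job 1@6, Job 2@5): d1:4  d2:5  d3:5  d4:5  d5:5  d6:5  d7:5  d8:2  d9:0 ⇒ 5.
Reduction 7 − 5 = 2.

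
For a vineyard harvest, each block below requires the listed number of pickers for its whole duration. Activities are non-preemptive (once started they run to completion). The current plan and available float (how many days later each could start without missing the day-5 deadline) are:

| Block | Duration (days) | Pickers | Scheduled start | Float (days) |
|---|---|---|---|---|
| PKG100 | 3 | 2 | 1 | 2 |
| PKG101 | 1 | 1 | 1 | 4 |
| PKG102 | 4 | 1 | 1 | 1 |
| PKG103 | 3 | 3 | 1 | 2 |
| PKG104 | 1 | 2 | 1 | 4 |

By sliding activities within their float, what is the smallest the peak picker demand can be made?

Early-start (PKG100@1, PKG101@1, PKG102@1, PKG103@1, PKG104@1) gives peak 9: d1:9  d2:6  d3:6  d4:1  d5:0.
Shift PKG103→2.
Schedule PKG100@1, PKG101@1, PKG102@1, PKG103@2, PKG104@1: d1:6  d2:6  d3:6  d4:4  d5:0 — peak 6.

6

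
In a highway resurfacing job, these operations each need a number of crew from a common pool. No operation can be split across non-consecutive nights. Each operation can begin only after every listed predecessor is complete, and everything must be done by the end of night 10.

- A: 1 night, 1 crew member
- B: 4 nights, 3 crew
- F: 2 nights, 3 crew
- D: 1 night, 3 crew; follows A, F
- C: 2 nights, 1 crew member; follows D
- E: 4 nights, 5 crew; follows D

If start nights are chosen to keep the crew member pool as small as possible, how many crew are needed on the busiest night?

Early-start (A@1, B@1, F@1, D@3, C@4, E@4) gives peak 9: n1:7  n2:6  n3:6  n4:9  n5:6  n6:5  n7:5  n8:0  n9:0  n10:0.
Shift F→2, D→4, C→5, E→5.
Schedule A@1, B@1, F@2, D@4, C@5, E@5: n1:4  n2:6  n3:6  n4:6  n5:6  n6:6  n7:5  n8:5  n9:0  n10:0 — peak 6.

6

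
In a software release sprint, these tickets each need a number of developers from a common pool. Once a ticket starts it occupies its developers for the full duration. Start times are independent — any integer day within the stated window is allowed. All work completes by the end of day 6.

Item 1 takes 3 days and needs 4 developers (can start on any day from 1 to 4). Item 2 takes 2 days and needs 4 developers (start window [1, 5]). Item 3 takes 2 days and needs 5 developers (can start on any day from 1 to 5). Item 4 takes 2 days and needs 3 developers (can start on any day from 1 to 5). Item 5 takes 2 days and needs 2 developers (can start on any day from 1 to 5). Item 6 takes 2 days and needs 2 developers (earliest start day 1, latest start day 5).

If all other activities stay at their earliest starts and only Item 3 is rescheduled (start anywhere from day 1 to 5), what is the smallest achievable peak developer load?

Item 3@1: d1:20  d2:20  d3:4  d4:0  d5:0  d6:0 → peak 20
Item 3@2: d1:15  d2:20  d3:9  d4:0  d5:0  d6:0 → peak 20
Item 3@3: d1:15  d2:15  d3:9  d4:5  d5:0  d6:0 → peak 15
Item 3@4: d1:15  d2:15  d3:4  d4:5  d5:5  d6:0 → peak 15
Item 3@5: d1:15  d2:15  d3:4  d4:0  d5:5  d6:5 → peak 15
Best is Item 3@3, peak 15.

15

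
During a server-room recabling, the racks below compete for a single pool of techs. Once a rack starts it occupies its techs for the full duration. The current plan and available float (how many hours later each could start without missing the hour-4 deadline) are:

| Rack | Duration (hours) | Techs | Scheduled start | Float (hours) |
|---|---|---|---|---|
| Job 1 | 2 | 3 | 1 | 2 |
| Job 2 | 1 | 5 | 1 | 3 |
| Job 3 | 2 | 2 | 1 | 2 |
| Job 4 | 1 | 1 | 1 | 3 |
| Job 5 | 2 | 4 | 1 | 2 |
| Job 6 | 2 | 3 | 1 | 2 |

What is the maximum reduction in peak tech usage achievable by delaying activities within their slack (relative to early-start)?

Early-start peak: h1:18  h2:12  h3:0  h4:0 ⇒ 18.
Leveled (Job 1@1, Job 2@1, Job 3@2, Job 4@1, Job 5@2, Job 6@3): h1:9  h2:9  h3:9  h4:3 ⇒ 9.
Reduction 18 − 9 = 9.

9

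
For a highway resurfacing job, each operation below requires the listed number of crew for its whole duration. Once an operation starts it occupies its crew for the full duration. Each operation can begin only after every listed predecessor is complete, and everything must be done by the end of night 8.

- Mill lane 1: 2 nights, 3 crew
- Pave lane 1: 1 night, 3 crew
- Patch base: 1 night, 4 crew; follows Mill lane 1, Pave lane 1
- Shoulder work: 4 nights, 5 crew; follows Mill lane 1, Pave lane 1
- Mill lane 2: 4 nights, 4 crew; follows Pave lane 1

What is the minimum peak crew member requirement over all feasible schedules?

Early-start (Mill lane 1@1, Pave lane 1@1, Patch base@3, Shoulder work@3, Mill lane 2@2) gives peak 13: n1:6  n2:7  n3:13  n4:9  n5:9  n6:5  n7:0  n8:0.
Shift Mill lane 2→4.
Schedule Mill lane 1@1, Pave lane 1@1, Patch base@3, Shoulder work@3, Mill lane 2@4: n1:6  n2:3  n3:9  n4:9  n5:9  n6:9  n7:4  n8:0 — peak 9.

9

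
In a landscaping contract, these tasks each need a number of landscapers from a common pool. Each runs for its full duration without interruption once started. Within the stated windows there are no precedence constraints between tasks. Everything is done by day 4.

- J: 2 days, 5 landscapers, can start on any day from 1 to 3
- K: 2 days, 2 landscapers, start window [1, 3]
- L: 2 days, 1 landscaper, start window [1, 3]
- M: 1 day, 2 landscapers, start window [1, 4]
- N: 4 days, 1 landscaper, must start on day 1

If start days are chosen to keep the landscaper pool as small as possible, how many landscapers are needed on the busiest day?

Early-start (J@1, K@1, L@1, M@1, N@1) gives peak 11: d1:11  d2:9  d3:1  d4:1.
Shift K→3, L→3, M→3.
Schedule J@1, K@3, L@3, M@3, N@1: d1:6  d2:6  d3:6  d4:4 — peak 6.
Total landscaper-days = 22 over 4 days ⇒ peak ≥ ⌈22/4⌉ = 6, so 6 is optimal.

6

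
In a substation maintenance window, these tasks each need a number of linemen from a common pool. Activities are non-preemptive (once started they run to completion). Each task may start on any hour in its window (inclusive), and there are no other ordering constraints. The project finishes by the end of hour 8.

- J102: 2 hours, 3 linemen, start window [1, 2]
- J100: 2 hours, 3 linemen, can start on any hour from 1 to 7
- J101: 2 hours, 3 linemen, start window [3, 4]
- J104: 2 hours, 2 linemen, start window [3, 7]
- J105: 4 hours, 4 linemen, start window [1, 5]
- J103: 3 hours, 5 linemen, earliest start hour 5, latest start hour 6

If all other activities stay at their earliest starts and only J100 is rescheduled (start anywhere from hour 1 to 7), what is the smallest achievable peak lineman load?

9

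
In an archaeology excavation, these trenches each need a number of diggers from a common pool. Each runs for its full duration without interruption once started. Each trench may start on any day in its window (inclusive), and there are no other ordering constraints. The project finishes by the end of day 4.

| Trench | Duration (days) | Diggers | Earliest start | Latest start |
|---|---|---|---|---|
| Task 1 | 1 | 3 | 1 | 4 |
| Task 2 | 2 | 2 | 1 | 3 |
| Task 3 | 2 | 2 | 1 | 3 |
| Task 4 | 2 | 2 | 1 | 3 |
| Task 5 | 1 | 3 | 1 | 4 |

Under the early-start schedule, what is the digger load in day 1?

At early start, day 1 has: Task 1, Task 2, Task 3, Task 4, Task 5.
Demand: 3 + 2 + 2 + 2 + 3 = 12.

12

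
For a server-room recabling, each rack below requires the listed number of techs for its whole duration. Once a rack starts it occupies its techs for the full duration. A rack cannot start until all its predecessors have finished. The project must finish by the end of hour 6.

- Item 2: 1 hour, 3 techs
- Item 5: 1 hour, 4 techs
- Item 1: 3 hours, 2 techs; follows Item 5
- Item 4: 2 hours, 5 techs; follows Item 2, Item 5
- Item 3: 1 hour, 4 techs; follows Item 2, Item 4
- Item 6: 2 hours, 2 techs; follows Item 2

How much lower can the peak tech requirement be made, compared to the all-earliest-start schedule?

Early-start peak: h1:7  h2:9  h3:9  h4:6  h5:0  h6:0 ⇒ 9.
Leveled (Item 2@1, Item 5@1, Item 1@2, Item 4@2, Item 3@4, Item 6@5): h1:7  h2:7  h3:7  h4:6  h5:2  h6:2 ⇒ 7.
Reduction 9 − 7 = 2.

2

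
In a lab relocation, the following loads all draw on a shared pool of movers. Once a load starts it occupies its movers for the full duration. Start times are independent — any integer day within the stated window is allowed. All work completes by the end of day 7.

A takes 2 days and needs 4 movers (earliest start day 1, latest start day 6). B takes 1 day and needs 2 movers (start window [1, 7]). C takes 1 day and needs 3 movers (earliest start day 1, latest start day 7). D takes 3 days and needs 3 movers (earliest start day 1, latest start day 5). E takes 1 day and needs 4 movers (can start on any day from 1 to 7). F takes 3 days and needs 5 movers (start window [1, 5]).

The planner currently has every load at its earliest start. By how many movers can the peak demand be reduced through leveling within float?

Early-start peak: d1:21  d2:12  d3:8  d4:0  d5:0  d6:0  d7:0 ⇒ 21.
Leveled (A@1, B@1, C@3, D@2, E@4, F@5): d1:6  d2:7  d3:6  d4:7  d5:5  d6:5  d7:5 ⇒ 7.
Reduction 21 − 7 = 14.

14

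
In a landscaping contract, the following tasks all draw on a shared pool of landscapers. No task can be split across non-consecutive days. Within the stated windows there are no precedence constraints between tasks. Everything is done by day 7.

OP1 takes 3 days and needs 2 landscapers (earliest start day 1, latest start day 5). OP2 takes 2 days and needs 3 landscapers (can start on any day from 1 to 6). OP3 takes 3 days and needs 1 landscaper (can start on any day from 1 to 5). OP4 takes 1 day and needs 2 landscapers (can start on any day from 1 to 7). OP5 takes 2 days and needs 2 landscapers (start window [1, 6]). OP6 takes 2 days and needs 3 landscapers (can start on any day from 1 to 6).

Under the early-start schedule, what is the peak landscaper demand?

13

Early-start schedule: OP1@1, OP2@1, OP3@1, OP4@1, OP5@1, OP6@1.
Load per day: day 1: 13, day 2: 11, day 3: 3, day 4: 0, day 5: 0, day 6: 0, day 7: 0.
Peak is 13.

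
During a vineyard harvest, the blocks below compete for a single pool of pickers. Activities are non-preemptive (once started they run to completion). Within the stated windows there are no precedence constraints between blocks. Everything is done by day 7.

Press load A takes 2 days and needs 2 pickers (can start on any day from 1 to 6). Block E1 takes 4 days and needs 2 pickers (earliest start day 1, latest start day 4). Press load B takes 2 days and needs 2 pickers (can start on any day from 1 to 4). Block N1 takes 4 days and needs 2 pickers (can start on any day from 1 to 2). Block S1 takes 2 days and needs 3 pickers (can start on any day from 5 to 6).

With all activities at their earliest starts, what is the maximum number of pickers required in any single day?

8

Early-start schedule: Press load A@1, Block E1@1, Press load B@1, Block N1@1, Block S1@5.
Load per day: day 1: 8, day 2: 8, day 3: 4, day 4: 4, day 5: 3, day 6: 3, day 7: 0.
Peak is 8.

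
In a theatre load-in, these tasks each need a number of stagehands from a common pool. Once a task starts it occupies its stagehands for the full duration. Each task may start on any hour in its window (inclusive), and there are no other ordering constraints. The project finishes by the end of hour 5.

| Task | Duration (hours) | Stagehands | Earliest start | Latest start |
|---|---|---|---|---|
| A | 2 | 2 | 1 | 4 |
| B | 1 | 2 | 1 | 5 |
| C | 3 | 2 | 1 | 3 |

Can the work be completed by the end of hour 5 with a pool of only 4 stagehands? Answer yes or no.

Schedule A@1, B@1, C@2: h1:4  h2:4  h3:2  h4:2  h5:0 — peak 4 ≤ 4.

yes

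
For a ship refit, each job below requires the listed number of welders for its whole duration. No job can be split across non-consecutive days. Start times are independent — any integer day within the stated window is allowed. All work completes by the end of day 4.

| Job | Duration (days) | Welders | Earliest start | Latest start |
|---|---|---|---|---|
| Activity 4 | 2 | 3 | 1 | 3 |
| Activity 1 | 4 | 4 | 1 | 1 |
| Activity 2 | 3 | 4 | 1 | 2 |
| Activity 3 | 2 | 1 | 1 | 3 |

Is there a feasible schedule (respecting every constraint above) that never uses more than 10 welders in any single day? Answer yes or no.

The minimum achievable peak is 11; 10 < 11, so no feasible schedule stays within the cap.

no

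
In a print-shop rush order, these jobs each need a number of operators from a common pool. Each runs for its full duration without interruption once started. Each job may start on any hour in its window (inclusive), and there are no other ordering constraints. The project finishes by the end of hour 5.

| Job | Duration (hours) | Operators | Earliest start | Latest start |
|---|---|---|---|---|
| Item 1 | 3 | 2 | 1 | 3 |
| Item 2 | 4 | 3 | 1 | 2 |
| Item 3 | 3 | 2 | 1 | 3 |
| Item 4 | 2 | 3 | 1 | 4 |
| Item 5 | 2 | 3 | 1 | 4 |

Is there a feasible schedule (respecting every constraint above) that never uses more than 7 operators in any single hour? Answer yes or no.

no

Total operator-hours = 36; over 5 hours the average is 36/5 > 7, so some hour must exceed 7.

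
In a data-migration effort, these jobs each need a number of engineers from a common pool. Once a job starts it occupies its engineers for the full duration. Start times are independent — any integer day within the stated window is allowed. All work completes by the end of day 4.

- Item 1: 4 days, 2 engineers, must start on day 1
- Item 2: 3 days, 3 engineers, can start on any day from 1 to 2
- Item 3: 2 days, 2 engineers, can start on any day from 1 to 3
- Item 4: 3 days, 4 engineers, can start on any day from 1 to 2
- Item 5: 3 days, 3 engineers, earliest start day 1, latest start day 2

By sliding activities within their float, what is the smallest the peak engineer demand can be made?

14

Schedule Item 1@1, Item 2@1, Item 3@1, Item 4@1, Item 5@1: d1:14  d2:14  d3:12  d4:2 — peak 14.
No arrangement of the 24 feasible schedules does better.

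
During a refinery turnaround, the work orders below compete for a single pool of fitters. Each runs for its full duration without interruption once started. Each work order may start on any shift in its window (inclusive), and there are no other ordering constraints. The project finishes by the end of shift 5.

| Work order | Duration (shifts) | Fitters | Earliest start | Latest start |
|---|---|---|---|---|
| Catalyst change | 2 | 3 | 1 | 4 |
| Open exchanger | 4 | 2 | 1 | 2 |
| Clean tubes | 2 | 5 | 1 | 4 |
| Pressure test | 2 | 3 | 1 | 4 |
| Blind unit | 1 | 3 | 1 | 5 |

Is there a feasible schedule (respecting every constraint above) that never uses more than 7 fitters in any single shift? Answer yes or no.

no

The minimum achievable peak is 8; 7 < 8, so no feasible schedule stays within the cap.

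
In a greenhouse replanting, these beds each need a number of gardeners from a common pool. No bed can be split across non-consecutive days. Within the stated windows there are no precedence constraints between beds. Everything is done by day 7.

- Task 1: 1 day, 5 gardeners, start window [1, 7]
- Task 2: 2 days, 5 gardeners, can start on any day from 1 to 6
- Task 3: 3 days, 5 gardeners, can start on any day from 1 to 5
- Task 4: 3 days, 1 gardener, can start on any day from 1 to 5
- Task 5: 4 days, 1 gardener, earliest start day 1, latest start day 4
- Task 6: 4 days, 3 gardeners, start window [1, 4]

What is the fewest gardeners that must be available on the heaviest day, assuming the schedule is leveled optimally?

8

Early-start (Task 1@1, Task 2@1, Task 3@1, Task 4@1, Task 5@1, Task 6@1) gives peak 20: d1:20  d2:15  d3:10  d4:4  d5:0  d6:0  d7:0.
Shift Task 2→2, Task 3→5, Task 6→4.
Schedule Task 1@1, Task 2@2, Task 3@5, Task 4@1, Task 5@1, Task 6@4: d1:7  d2:7  d3:7  d4:4  d5:8  d6:8  d7:8 — peak 8.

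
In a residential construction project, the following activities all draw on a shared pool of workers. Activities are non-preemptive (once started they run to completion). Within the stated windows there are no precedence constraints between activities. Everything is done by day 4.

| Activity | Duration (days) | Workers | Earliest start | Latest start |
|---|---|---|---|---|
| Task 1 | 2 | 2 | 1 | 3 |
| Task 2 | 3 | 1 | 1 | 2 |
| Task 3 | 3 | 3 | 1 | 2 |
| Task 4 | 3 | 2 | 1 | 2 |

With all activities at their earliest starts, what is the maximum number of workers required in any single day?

8

Early-start schedule: Task 1@1, Task 2@1, Task 3@1, Task 4@1.
Load per day: day 1: 8, day 2: 8, day 3: 6, day 4: 0.
Peak is 8.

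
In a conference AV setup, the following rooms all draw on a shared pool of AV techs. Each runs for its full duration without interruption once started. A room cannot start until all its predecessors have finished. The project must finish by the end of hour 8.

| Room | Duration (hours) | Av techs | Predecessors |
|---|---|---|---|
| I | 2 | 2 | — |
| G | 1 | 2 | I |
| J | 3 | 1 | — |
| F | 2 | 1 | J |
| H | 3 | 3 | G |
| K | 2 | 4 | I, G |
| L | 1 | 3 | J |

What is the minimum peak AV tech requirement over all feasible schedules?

Early-start (I@1, G@3, J@1, F@4, H@4, K@4, L@4) gives peak 11: h1:3  h2:3  h3:3  h4:11  h5:8  h6:3  h7:0  h8:0.
Shift K→7, L→6.
Schedule I@1, G@3, J@1, F@4, H@4, K@7, L@6: h1:3  h2:3  h3:3  h4:4  h5:4  h6:6  h7:4  h8:4 — peak 6.

6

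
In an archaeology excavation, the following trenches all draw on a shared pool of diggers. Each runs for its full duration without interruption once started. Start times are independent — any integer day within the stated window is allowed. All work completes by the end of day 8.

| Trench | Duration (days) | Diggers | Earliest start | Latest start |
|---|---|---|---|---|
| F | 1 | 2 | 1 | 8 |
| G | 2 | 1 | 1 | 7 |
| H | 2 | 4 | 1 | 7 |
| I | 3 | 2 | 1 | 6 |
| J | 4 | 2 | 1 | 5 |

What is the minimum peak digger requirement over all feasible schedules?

4

Early-start (F@1, G@1, H@1, I@1, J@1) gives peak 11: d1:11  d2:9  d3:4  d4:2  d5:0  d6:0  d7:0  d8:0.
Shift H→3, I→5, J→5.
Schedule F@1, G@1, H@3, I@5, J@5: d1:3  d2:1  d3:4  d4:4  d5:4  d6:4  d7:4  d8:2 — peak 4.
Total digger-days = 26 over 8 days ⇒ peak ≥ ⌈26/8⌉ = 4, so 4 is optimal.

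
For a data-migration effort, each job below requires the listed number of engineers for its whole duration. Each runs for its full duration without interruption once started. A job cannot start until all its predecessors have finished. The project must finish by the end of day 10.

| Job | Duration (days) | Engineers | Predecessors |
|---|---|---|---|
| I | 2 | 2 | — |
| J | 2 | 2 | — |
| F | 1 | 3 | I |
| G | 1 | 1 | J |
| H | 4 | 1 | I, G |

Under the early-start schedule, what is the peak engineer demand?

4

Early-start schedule: I@1, J@1, F@3, G@3, H@4.
Load per day: day 1: 4, day 2: 4, day 3: 4, day 4: 1, day 5: 1, day 6: 1, day 7: 1, day 8: 0, day 9: 0, day 10: 0.
Peak is 4.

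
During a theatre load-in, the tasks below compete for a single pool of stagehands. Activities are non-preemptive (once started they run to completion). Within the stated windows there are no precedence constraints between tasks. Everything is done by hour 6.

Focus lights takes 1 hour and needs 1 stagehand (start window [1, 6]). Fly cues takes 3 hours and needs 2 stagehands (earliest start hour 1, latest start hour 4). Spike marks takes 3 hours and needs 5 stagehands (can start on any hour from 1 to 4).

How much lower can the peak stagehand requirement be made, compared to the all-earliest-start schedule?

Early-start peak: h1:8  h2:7  h3:7  h4:0  h5:0  h6:0 ⇒ 8.
Leveled (Focus lights@1, Fly cues@1, Spike marks@4): h1:3  h2:2  h3:2  h4:5  h5:5  h6:5 ⇒ 5.
Reduction 8 − 5 = 3.

3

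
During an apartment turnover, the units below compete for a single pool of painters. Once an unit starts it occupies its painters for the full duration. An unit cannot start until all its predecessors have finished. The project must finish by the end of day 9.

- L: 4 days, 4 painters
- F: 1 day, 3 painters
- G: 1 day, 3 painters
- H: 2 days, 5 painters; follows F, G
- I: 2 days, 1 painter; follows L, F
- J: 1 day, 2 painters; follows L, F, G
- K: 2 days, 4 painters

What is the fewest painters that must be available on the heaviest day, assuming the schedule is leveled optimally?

Early-start (L@1, F@1, G@1, H@2, I@5, J@5, K@1) gives peak 14: d1:14  d2:13  d3:9  d4:4  d5:3  d6:1  d7:0  d8:0  d9:0.
Shift F→5, G→5, H→6, I→6, J→8, K→8.
Schedule L@1, F@5, G@5, H@6, I@6, J@8, K@8: d1:4  d2:4  d3:4  d4:4  d5:6  d6:6  d7:6  d8:6  d9:4 — peak 6.

6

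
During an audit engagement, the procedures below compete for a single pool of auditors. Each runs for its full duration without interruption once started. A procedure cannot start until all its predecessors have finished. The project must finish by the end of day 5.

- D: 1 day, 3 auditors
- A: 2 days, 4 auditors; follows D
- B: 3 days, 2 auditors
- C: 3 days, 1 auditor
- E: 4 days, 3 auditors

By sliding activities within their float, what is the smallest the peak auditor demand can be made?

7

Early-start (D@1, A@2, B@1, C@1, E@1) gives peak 10: d1:9  d2:10  d3:10  d4:3  d5:0.
Shift A→4, E→2.
Schedule D@1, A@4, B@1, C@1, E@2: d1:6  d2:6  d3:6  d4:7  d5:7 — peak 7.
Total auditor-days = 32 over 5 days ⇒ peak ≥ ⌈32/5⌉ = 7, so 7 is optimal.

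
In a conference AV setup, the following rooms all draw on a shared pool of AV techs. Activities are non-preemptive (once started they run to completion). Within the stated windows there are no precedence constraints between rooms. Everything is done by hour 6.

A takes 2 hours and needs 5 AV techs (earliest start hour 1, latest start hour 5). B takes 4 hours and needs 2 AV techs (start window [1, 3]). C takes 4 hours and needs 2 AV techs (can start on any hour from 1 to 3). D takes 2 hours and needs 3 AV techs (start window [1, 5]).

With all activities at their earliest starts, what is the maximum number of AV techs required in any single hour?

Early-start schedule: A@1, B@1, C@1, D@1.
Load per hour: hour 1: 12, hour 2: 12, hour 3: 4, hour 4: 4, hour 5: 0, hour 6: 0.
Peak is 12.

12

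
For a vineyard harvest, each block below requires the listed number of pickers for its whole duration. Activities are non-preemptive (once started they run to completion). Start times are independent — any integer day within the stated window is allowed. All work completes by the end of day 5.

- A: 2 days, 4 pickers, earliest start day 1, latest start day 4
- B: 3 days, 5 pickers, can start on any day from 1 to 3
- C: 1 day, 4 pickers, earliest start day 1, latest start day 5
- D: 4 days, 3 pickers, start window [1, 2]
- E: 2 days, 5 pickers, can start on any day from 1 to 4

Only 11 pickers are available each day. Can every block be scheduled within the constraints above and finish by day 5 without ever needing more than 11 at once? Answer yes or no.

The minimum achievable peak is 12; 11 < 12, so no feasible schedule stays within the cap.

no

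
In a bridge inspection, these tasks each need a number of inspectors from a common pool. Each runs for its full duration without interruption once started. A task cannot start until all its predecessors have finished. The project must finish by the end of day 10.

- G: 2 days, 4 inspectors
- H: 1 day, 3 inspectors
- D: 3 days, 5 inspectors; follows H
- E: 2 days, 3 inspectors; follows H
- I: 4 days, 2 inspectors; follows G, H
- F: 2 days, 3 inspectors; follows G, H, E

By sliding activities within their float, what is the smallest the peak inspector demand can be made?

Early-start (G@1, H@1, D@2, E@2, I@3, F@4) gives peak 12: d1:7  d2:12  d3:10  d4:10  d5:5  d6:2  d7:0  d8:0  d9:0  d10:0.
Shift H→3, D→4, E→7, I→7, F→9.
Schedule G@1, H@3, D@4, E@7, I@7, F@9: d1:4  d2:4  d3:3  d4:5  d5:5  d6:5  d7:5  d8:5  d9:5  d10:5 — peak 5.
Total inspector-days = 46 over 10 days ⇒ peak ≥ ⌈46/10⌉ = 5, so 5 is optimal.

5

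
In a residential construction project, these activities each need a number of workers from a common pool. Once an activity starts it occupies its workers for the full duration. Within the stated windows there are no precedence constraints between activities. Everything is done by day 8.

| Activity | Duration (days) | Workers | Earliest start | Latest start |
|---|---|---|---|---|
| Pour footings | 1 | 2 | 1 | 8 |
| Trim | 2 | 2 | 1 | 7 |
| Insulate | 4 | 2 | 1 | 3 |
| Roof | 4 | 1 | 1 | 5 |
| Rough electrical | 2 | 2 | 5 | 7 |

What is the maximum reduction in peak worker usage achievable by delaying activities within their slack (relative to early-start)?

Early-start peak: d1:7  d2:5  d3:3  d4:3  d5:2  d6:2  d7:0  d8:0 ⇒ 7.
Leveled (Pour footings@1, Trim@1, Insulate@2, Roof@3, Rough electrical@6): d1:4  d2:4  d3:3  d4:3  d5:3  d6:3  d7:2  d8:0 ⇒ 4.
Reduction 7 − 4 = 3.

3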